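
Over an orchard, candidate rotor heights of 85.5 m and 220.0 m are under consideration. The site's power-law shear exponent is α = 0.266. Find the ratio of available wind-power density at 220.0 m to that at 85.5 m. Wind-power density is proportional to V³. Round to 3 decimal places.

Speed ratio: V_B/V_A = (z_B/z_A)^α = (220.0/85.5)^0.266 = (2.5731)^0.266 = 1.28582
Power-density ratio: P_B/P_A = (V_B/V_A)³ = (1.28582)³ = 2.12591

2.126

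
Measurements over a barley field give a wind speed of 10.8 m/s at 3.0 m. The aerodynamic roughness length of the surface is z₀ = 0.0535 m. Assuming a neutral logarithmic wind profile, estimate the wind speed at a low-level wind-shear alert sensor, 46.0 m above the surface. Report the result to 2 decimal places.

18.12 m/s

Log law: V(z) ∝ ln(z/z₀), so V₂/V₁ = ln(z₂/z₀) / ln(z₁/z₀).
ln(46.0/0.0535) = 6.7567, ln(3.0/0.0535) = 4.0267
V₂ = 10.8 × 6.7567/4.0267 = 10.8 × 1.6780 = 18.1222 m/s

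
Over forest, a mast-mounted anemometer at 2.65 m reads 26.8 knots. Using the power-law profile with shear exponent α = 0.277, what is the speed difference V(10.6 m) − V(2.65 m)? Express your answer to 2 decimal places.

Power law: V₂ = V₁ · (z₂/z₁)^α = 26.8 × (4.0000)^0.277 = 39.3464 knots
ΔV = 39.3464 − 26.8 = 12.5464 knots

12.55 knots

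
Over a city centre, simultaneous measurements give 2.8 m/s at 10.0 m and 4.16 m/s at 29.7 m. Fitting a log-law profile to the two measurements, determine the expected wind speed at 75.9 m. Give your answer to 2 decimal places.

5.33 m/s

Log law: V ∝ ln(z/z₀). From the pair, with r = V₁/V₂ = 0.67308,
ln z₀ = (ln z₁ − r·ln z₂)/(1 − r) = (2.3026 − 0.67308×3.3911)/0.32692 = 0.0614 → z₀ = 1.063 m
V₃ = V₁ · ln(z₃/z₀)/ln(z₁/z₀) = 2.8 × 4.2680/2.2412 = 5.3322 m/s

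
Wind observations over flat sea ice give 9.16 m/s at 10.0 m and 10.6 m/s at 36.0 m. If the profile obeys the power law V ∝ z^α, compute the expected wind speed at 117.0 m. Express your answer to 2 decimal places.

First find α: α = ln(V₂/V₁)/ln(z₂/z₁) = ln(10.6/9.16)/ln(36.0/10.0) = 0.14601/1.28093 = 0.1140
Extrapolate from 36.0 m to 117.0 m: V₃ = 10.6 × (117.0/36.0)^0.1140 = 10.6 × 1.1438 = 12.1242 m/s

12.12 m/s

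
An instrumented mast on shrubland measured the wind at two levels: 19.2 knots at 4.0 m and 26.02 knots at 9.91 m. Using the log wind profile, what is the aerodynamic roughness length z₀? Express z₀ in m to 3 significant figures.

Log law: V(z) ∝ ln(z/z₀). With r = V₁/V₂ = 19.2/26.02 = 0.73789,
r · ln(z₂/z₀) = ln(z₁/z₀) ⇒ ln z₀ = (ln z₁ − r·ln z₂)/(1 − r)
ln z₀ = (1.38629 − 0.73789×2.29354) / 0.26211 = -1.1678
z₀ = exp(-1.1678) = 0.3110 m

z₀ ≈ 0.311 m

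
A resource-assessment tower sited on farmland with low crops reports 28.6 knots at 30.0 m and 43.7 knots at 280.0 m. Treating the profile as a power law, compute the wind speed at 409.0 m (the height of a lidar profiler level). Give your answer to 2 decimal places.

First find α: α = ln(V₂/V₁)/ln(z₂/z₁) = ln(43.7/28.6)/ln(280.0/30.0) = 0.42394/2.23359 = 0.1898
Extrapolate from 280.0 m to 409.0 m: V₃ = 43.7 × (409.0/280.0)^0.1898 = 43.7 × 1.0746 = 46.9587 knots

46.96 knots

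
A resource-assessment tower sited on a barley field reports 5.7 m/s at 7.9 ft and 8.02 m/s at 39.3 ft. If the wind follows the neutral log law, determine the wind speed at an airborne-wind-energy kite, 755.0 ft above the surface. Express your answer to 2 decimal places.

Log law: V ∝ ln(z/z₀). From the pair, with r = V₁/V₂ = 0.71072,
ln z₀ = (ln z₁ − r·ln z₂)/(1 − r) = (2.0669 − 0.71072×3.6712)/0.28928 = -1.8749 → z₀ = 0.1534 ft
V₃ = V₁ · ln(z₃/z₀)/ln(z₁/z₀) = 5.7 × 8.5016/3.9418 = 12.2938 m/s

12.29 m/s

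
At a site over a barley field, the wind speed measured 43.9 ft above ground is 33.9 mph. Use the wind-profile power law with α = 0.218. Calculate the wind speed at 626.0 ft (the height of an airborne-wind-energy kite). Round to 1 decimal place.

60.5 mph

Power-law profile: V₂ = V₁ · (z₂/z₁)^α
V₂ = 33.9 × (626.0/43.9)^0.218 = 33.9 × (14.2597)^0.218
    = 33.9 × 1.7848 = 60.5056 mph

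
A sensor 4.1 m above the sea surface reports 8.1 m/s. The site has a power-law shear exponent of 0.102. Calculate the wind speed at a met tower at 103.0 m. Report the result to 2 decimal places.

11.25 m/s

Power-law profile: V₂ = V₁ · (z₂/z₁)^α
V₂ = 8.1 × (103.0/4.1)^0.102 = 8.1 × (25.1220)^0.102
    = 8.1 × 1.3893 = 11.2536 m/s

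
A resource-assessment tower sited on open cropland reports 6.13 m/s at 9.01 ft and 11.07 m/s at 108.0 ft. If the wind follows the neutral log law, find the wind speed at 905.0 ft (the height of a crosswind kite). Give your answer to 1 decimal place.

15.3 m/s

Log law: V ∝ ln(z/z₀). From the pair, with r = V₁/V₂ = 0.55375,
ln z₀ = (ln z₁ − r·ln z₂)/(1 − r) = (2.1983 − 0.55375×4.6821)/0.44625 = -0.8838 → z₀ = 0.4132 ft
V₃ = V₁ · ln(z₃/z₀)/ln(z₁/z₀) = 6.13 × 7.6917/3.0821 = 15.2980 m/s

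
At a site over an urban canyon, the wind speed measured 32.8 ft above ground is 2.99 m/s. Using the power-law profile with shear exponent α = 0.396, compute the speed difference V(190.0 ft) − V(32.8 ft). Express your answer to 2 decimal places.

Power law: V₂ = V₁ · (z₂/z₁)^α = 2.99 × (5.7927)^0.396 = 5.9948 m/s
ΔV = 5.9948 − 2.99 = 3.0048 m/s

3.00 m/s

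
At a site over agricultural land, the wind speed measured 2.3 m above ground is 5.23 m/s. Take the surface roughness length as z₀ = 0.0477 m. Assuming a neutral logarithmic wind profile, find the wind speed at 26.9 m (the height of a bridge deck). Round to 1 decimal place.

Log law: V(z) ∝ ln(z/z₀), so V₂/V₁ = ln(z₂/z₀) / ln(z₁/z₀).
ln(26.9/0.0477) = 6.3350, ln(2.3/0.0477) = 3.8757
V₂ = 5.23 × 6.3350/3.8757 = 5.23 × 1.6345 = 8.5485 m/s

8.5 m/s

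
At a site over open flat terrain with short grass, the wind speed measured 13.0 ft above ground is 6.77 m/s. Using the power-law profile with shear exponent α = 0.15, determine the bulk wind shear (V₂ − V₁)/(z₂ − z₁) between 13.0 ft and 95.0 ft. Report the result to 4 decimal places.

Power law: V₂ = V₁ · (z₂/z₁)^α = 6.77 × (7.3077)^0.15 = 9.1234 m/s
ΔV/Δz = (9.1234 − 6.77)/(95.0 − 13.0) = 2.3534/82.0000 = 0.02870 m/s/ft

0.0287 m/s/ft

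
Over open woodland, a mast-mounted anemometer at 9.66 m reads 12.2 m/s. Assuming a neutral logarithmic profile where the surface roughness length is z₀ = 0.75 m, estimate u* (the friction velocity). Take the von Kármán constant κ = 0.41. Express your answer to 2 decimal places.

Log law: V(z) = (u*/κ) · ln(z/z₀) ⇒ u* = κ · V / ln(z/z₀)
u* = 0.41 × 12.2 / ln(9.66/0.75) = 0.41 × 12.2 / 2.5557
   = 5.0020 / 2.5557 = 1.9572 m/s

u* ≈ 1.96 m/s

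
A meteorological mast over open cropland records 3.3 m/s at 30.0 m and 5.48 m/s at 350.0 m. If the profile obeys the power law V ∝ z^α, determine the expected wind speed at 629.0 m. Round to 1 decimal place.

First find α: α = ln(V₂/V₁)/ln(z₂/z₁) = ln(5.48/3.3)/ln(350.0/30.0) = 0.50718/2.45674 = 0.2064
Extrapolate from 350.0 m to 629.0 m: V₃ = 5.48 × (629.0/350.0)^0.2064 = 5.48 × 1.1286 = 6.1850 m/s

6.2 m/s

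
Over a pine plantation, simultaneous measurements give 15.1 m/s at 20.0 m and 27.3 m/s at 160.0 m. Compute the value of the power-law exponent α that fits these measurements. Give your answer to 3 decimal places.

Power law: V₂/V₁ = (z₂/z₁)^α ⇒ α = ln(V₂/V₁) / ln(z₂/z₁)
α = ln(27.3/15.1) / ln(160.0/20.0) = ln(1.8079) / ln(8.0000)
  = 0.59219 / 2.07944 = 0.28478

α ≈ 0.285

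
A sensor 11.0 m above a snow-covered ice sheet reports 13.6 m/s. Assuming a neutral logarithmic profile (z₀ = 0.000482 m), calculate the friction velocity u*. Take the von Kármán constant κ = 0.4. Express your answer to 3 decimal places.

u* ≈ 0.542 m/s

Log law: V(z) = (u*/κ) · ln(z/z₀) ⇒ u* = κ · V / ln(z/z₀)
u* = 0.4 × 13.6 / ln(11.0/0.000482) = 0.4 × 13.6 / 10.0355
   = 5.4400 / 10.0355 = 0.5421 m/s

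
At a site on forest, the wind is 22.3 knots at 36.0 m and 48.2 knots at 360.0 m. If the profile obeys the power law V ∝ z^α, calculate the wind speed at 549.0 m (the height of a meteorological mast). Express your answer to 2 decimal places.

55.51 knots

First find α: α = ln(V₂/V₁)/ln(z₂/z₁) = ln(48.2/22.3)/ln(360.0/36.0) = 0.77077/2.30259 = 0.3347
Extrapolate from 360.0 m to 549.0 m: V₃ = 48.2 × (549.0/360.0)^0.3347 = 48.2 × 1.1517 = 55.5131 knots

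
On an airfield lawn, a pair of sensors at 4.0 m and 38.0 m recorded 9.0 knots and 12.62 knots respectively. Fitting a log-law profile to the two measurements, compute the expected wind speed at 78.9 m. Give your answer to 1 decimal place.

13.8 knots

Log law: V ∝ ln(z/z₀). From the pair, with r = V₁/V₂ = 0.71315,
ln z₀ = (ln z₁ − r·ln z₂)/(1 − r) = (1.3863 − 0.71315×3.6376)/0.28685 = -4.2108 → z₀ = 0.01483 m
V₃ = V₁ · ln(z₃/z₀)/ln(z₁/z₀) = 9.0 × 8.5790/5.5971 = 13.7948 knots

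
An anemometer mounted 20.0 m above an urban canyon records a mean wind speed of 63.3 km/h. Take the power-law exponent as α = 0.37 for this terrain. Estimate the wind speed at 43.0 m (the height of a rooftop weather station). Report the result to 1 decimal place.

84.0 km/h

Power-law profile: V₂ = V₁ · (z₂/z₁)^α
V₂ = 63.3 × (43.0/20.0)^0.37 = 63.3 × (2.1500)^0.37
    = 63.3 × 1.3274 = 84.0245 km/h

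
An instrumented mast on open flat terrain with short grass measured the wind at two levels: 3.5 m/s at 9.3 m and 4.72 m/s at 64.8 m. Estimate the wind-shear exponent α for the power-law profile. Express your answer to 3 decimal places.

α ≈ 0.154

Power law: V₂/V₁ = (z₂/z₁)^α ⇒ α = ln(V₂/V₁) / ln(z₂/z₁)
α = ln(4.72/3.5) / ln(64.8/9.3) = ln(1.3486) / ln(6.9677)
  = 0.29905 / 1.94129 = 0.15404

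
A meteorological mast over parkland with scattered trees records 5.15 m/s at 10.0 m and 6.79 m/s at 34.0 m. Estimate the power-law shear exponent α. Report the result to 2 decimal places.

α ≈ 0.23

Power law: V₂/V₁ = (z₂/z₁)^α ⇒ α = ln(V₂/V₁) / ln(z₂/z₁)
α = ln(6.79/5.15) / ln(34.0/10.0) = ln(1.3184) / ln(3.4000)
  = 0.27645 / 1.22378 = 0.22590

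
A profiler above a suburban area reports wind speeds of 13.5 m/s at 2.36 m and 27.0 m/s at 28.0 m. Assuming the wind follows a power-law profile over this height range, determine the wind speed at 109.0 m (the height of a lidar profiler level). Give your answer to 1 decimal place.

First find α: α = ln(V₂/V₁)/ln(z₂/z₁) = ln(27.0/13.5)/ln(28.0/2.36) = 0.69315/2.47354 = 0.2802
Extrapolate from 28.0 m to 109.0 m: V₃ = 27.0 × (109.0/28.0)^0.2802 = 27.0 × 1.4636 = 39.5159 m/s

39.5 m/s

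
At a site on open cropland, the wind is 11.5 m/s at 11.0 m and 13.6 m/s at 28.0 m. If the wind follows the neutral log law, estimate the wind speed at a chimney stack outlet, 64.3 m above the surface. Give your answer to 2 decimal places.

15.47 m/s

Log law: V ∝ ln(z/z₀). From the pair, with r = V₁/V₂ = 0.84559,
ln z₀ = (ln z₁ − r·ln z₂)/(1 − r) = (2.3979 − 0.84559×3.3322)/0.15441 = -2.7186 → z₀ = 0.06597 m
V₃ = V₁ · ln(z₃/z₀)/ln(z₁/z₀) = 11.5 × 6.8821/5.1165 = 15.4686 m/s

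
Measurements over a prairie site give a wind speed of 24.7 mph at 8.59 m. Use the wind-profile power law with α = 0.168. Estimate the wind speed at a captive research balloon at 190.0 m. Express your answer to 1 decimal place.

41.6 mph

Power-law profile: V₂ = V₁ · (z₂/z₁)^α
V₂ = 24.7 × (190.0/8.59)^0.168 = 24.7 × (22.1187)^0.168
    = 24.7 × 1.6824 = 41.5544 mph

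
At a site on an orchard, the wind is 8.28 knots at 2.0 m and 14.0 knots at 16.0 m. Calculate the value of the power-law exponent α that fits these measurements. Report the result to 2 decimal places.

α ≈ 0.25

Power law: V₂/V₁ = (z₂/z₁)^α ⇒ α = ln(V₂/V₁) / ln(z₂/z₁)
α = ln(14.0/8.28) / ln(16.0/2.0) = ln(1.6908) / ln(8.0000)
  = 0.52521 / 2.07944 = 0.25257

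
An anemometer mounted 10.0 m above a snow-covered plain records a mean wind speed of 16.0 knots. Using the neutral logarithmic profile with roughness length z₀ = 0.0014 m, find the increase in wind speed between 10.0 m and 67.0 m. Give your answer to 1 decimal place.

3.4 knots

Log law: V₂ = V₁ · ln(z₂/z₀)/ln(z₁/z₀) = 16.0 × 10.7760/8.8739 = 19.4296 knots
ΔV = 19.4296 − 16.0 = 3.4296 knots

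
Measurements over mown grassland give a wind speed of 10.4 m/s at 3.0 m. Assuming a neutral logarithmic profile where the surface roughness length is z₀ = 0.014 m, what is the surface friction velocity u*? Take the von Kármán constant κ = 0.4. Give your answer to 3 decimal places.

u* ≈ 0.775 m/s

Log law: V(z) = (u*/κ) · ln(z/z₀) ⇒ u* = κ · V / ln(z/z₀)
u* = 0.4 × 10.4 / ln(3.0/0.014) = 0.4 × 10.4 / 5.3673
   = 4.1600 / 5.3673 = 0.7751 m/s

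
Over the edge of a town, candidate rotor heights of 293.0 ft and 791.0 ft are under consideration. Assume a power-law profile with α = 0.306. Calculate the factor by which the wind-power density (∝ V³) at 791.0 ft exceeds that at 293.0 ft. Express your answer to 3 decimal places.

Speed ratio: V_B/V_A = (z_B/z_A)^α = (791.0/293.0)^0.306 = (2.6997)^0.306 = 1.35513
Power-density ratio: P_B/P_A = (V_B/V_A)³ = (1.35513)³ = 2.48852

2.489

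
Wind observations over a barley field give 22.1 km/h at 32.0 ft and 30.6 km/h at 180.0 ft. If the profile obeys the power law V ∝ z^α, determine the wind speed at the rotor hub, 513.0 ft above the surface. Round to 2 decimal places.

First find α: α = ln(V₂/V₁)/ln(z₂/z₁) = ln(30.6/22.1)/ln(180.0/32.0) = 0.32542/1.72722 = 0.1884
Extrapolate from 180.0 ft to 513.0 ft: V₃ = 30.6 × (513.0/180.0)^0.1884 = 30.6 × 1.2181 = 37.2750 km/h

37.28 km/h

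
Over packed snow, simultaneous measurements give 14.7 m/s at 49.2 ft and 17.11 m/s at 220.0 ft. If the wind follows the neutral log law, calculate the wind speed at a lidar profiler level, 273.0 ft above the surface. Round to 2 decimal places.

17.46 m/s

Log law: V ∝ ln(z/z₀). From the pair, with r = V₁/V₂ = 0.85915,
ln z₀ = (ln z₁ − r·ln z₂)/(1 − r) = (3.8959 − 0.85915×5.3936)/0.14085 = -5.2397 → z₀ = 0.005302 ft
V₃ = V₁ · ln(z₃/z₀)/ln(z₁/z₀) = 14.7 × 10.8491/9.1356 = 17.4573 m/s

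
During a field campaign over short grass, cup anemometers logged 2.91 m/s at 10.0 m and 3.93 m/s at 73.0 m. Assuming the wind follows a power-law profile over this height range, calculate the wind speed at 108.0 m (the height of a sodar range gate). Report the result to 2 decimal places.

4.17 m/s

First find α: α = ln(V₂/V₁)/ln(z₂/z₁) = ln(3.93/2.91)/ln(73.0/10.0) = 0.30049/1.98787 = 0.1512
Extrapolate from 73.0 m to 108.0 m: V₃ = 3.93 × (108.0/73.0)^0.1512 = 3.93 × 1.0610 = 4.1697 m/s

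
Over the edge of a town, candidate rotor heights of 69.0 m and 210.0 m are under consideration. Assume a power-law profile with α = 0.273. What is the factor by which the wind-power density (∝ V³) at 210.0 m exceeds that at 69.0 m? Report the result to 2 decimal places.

2.49

Speed ratio: V_B/V_A = (z_B/z_A)^α = (210.0/69.0)^0.273 = (3.0435)^0.273 = 1.35506
Power-density ratio: P_B/P_A = (V_B/V_A)³ = (1.35506)³ = 2.48817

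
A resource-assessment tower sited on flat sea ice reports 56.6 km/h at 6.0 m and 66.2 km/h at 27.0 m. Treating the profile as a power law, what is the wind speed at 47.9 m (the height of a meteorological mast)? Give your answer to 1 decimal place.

First find α: α = ln(V₂/V₁)/ln(z₂/z₁) = ln(66.2/56.6)/ln(27.0/6.0) = 0.15667/1.50408 = 0.1042
Extrapolate from 27.0 m to 47.9 m: V₃ = 66.2 × (47.9/27.0)^0.1042 = 66.2 × 1.0615 = 70.2736 km/h

70.3 km/h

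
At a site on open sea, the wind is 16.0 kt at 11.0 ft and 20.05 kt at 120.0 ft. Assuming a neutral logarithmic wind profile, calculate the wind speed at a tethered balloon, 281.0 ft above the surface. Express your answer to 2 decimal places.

21.49 kt

Log law: V ∝ ln(z/z₀). From the pair, with r = V₁/V₂ = 0.79800,
ln z₀ = (ln z₁ − r·ln z₂)/(1 − r) = (2.3979 − 0.79800×4.7875)/0.20200 = -7.0425 → z₀ = 0.0008740 ft
V₃ = V₁ · ln(z₃/z₀)/ln(z₁/z₀) = 16.0 × 12.6808/9.4404 = 21.4921 kt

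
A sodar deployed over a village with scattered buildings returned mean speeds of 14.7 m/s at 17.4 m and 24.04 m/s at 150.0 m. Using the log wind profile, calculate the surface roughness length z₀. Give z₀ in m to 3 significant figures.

Log law: V(z) ∝ ln(z/z₀). With r = V₁/V₂ = 14.7/24.04 = 0.61148,
r · ln(z₂/z₀) = ln(z₁/z₀) ⇒ ln z₀ = (ln z₁ − r·ln z₂)/(1 − r)
ln z₀ = (2.85647 − 0.61148×5.01064) / 0.38852 = -0.5339
z₀ = exp(-0.5339) = 0.5863 m

z₀ ≈ 0.586 m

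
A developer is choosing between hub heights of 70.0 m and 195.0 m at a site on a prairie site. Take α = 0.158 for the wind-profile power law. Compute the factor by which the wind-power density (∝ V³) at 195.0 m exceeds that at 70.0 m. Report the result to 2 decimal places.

1.63

Speed ratio: V_B/V_A = (z_B/z_A)^α = (195.0/70.0)^0.158 = (2.7857)^0.158 = 1.17571
Power-density ratio: P_B/P_A = (V_B/V_A)³ = (1.17571)³ = 1.62517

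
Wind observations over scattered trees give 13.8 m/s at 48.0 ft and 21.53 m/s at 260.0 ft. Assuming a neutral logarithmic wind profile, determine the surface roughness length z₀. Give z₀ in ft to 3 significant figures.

Log law: V(z) ∝ ln(z/z₀). With r = V₁/V₂ = 13.8/21.53 = 0.64097,
r · ln(z₂/z₀) = ln(z₁/z₀) ⇒ ln z₀ = (ln z₁ − r·ln z₂)/(1 − r)
ln z₀ = (3.87120 − 0.64097×5.56068) / 0.35903 = 0.8551
z₀ = exp(0.8551) = 2.351 ft

z₀ ≈ 2.35 ft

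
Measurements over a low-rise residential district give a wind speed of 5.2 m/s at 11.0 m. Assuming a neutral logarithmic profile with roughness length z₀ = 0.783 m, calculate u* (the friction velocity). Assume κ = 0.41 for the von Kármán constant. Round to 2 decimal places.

Log law: V(z) = (u*/κ) · ln(z/z₀) ⇒ u* = κ · V / ln(z/z₀)
u* = 0.41 × 5.2 / ln(11.0/0.783) = 0.41 × 5.2 / 2.6425
   = 2.1320 / 2.6425 = 0.8068 m/s

u* ≈ 0.81 m/s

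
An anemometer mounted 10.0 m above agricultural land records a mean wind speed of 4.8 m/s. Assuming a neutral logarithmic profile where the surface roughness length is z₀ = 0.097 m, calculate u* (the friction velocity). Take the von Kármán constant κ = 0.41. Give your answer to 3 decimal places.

Log law: V(z) = (u*/κ) · ln(z/z₀) ⇒ u* = κ · V / ln(z/z₀)
u* = 0.41 × 4.8 / ln(10.0/0.097) = 0.41 × 4.8 / 4.6356
   = 1.9680 / 4.6356 = 0.4245 m/s

u* ≈ 0.425 m/s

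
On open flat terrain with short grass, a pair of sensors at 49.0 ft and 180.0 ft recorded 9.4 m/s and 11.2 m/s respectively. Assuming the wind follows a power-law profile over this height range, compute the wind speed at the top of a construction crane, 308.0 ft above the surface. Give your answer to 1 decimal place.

First find α: α = ln(V₂/V₁)/ln(z₂/z₁) = ln(11.2/9.4)/ln(180.0/49.0) = 0.17520/1.30114 = 0.1347
Extrapolate from 180.0 ft to 308.0 ft: V₃ = 11.2 × (308.0/180.0)^0.1347 = 11.2 × 1.0750 = 12.0401 m/s

12.0 m/s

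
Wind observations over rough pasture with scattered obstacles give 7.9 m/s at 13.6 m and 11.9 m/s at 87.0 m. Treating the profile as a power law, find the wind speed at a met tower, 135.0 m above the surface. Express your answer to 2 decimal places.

13.11 m/s

First find α: α = ln(V₂/V₁)/ln(z₂/z₁) = ln(11.9/7.9)/ln(87.0/13.6) = 0.40968/1.85584 = 0.2207
Extrapolate from 87.0 m to 135.0 m: V₃ = 11.9 × (135.0/87.0)^0.2207 = 11.9 × 1.1018 = 13.1120 m/s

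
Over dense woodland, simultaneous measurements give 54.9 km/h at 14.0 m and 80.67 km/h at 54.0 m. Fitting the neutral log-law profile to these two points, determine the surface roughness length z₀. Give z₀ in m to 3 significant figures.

Log law: V(z) ∝ ln(z/z₀). With r = V₁/V₂ = 54.9/80.67 = 0.68055,
r · ln(z₂/z₀) = ln(z₁/z₀) ⇒ ln z₀ = (ln z₁ − r·ln z₂)/(1 − r)
ln z₀ = (2.63906 − 0.68055×3.98898) / 0.31945 = -0.2368
z₀ = exp(-0.2368) = 0.7891 m

z₀ ≈ 0.789 m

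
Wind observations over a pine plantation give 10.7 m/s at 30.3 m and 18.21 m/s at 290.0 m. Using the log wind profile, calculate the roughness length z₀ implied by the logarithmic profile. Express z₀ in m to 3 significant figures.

z₀ ≈ 1.21 m

Log law: V(z) ∝ ln(z/z₀). With r = V₁/V₂ = 10.7/18.21 = 0.58759,
r · ln(z₂/z₀) = ln(z₁/z₀) ⇒ ln z₀ = (ln z₁ − r·ln z₂)/(1 − r)
ln z₀ = (3.41115 − 0.58759×5.66988) / 0.41241 = 0.1930
z₀ = exp(0.1930) = 1.213 m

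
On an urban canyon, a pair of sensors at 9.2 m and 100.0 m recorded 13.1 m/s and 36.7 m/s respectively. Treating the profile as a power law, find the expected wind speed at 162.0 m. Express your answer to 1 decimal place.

First find α: α = ln(V₂/V₁)/ln(z₂/z₁) = ln(36.7/13.1)/ln(100.0/9.2) = 1.03016/2.38597 = 0.4318
Extrapolate from 100.0 m to 162.0 m: V₃ = 36.7 × (162.0/100.0)^0.4318 = 36.7 × 1.2316 = 45.1987 m/s

45.2 m/s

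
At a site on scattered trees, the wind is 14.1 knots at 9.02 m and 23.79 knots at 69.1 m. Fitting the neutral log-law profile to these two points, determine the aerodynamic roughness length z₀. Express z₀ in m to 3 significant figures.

z₀ ≈ 0.466 m

Log law: V(z) ∝ ln(z/z₀). With r = V₁/V₂ = 14.1/23.79 = 0.59269,
r · ln(z₂/z₀) = ln(z₁/z₀) ⇒ ln z₀ = (ln z₁ − r·ln z₂)/(1 − r)
ln z₀ = (2.19944 − 0.59269×4.23555) / 0.40731 = -0.7633
z₀ = exp(-0.7633) = 0.4661 m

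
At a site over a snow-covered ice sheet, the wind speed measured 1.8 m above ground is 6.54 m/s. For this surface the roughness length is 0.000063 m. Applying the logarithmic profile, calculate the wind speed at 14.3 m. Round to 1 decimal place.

7.9 m/s

Log law: V(z) ∝ ln(z/z₀), so V₂/V₁ = ln(z₂/z₀) / ln(z₁/z₀).
ln(14.3/0.000063) = 12.3326, ln(1.8/0.000063) = 10.2602
V₂ = 6.54 × 12.3326/10.2602 = 6.54 × 1.2020 = 7.8610 m/s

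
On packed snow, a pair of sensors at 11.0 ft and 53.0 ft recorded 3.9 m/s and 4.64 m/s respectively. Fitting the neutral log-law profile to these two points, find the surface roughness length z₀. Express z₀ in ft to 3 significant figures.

Log law: V(z) ∝ ln(z/z₀). With r = V₁/V₂ = 3.9/4.64 = 0.84052,
r · ln(z₂/z₀) = ln(z₁/z₀) ⇒ ln z₀ = (ln z₁ − r·ln z₂)/(1 − r)
ln z₀ = (2.39790 − 0.84052×3.97029) / 0.15948 = -5.8891
z₀ = exp(-5.8891) = 0.002770 ft

z₀ ≈ 0.00277 ft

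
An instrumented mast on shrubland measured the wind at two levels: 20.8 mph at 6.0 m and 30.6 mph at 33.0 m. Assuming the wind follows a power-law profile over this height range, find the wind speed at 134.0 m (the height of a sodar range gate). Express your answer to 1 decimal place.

First find α: α = ln(V₂/V₁)/ln(z₂/z₁) = ln(30.6/20.8)/ln(33.0/6.0) = 0.38605/1.70475 = 0.2265
Extrapolate from 33.0 m to 134.0 m: V₃ = 30.6 × (134.0/33.0)^0.2265 = 30.6 × 1.3735 = 42.0281 mph

42.0 mph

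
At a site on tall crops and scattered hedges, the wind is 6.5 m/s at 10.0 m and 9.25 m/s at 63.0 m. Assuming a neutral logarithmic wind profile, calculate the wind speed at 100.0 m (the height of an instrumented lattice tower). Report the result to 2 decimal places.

Log law: V ∝ ln(z/z₀). From the pair, with r = V₁/V₂ = 0.70270,
ln z₀ = (ln z₁ − r·ln z₂)/(1 − r) = (2.3026 − 0.70270×4.1431)/0.29730 = -2.0478 → z₀ = 0.1290 m
V₃ = V₁ · ln(z₃/z₀)/ln(z₁/z₀) = 6.5 × 6.6530/4.3504 = 9.9403 m/s

9.94 m/s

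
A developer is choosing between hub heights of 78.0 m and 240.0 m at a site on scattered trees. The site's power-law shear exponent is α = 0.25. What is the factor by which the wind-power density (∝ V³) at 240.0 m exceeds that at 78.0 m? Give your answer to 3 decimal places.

2.323

Speed ratio: V_B/V_A = (z_B/z_A)^α = (240.0/78.0)^0.25 = (3.0769)^0.25 = 1.32443
Power-density ratio: P_B/P_A = (V_B/V_A)³ = (1.32443)³ = 2.32320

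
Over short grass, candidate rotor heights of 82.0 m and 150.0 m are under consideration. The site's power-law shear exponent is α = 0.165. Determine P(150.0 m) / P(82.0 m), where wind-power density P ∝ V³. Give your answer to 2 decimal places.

1.35

Speed ratio: V_B/V_A = (z_B/z_A)^α = (150.0/82.0)^0.165 = (1.8293)^0.165 = 1.10478
Power-density ratio: P_B/P_A = (V_B/V_A)³ = (1.10478)³ = 1.34843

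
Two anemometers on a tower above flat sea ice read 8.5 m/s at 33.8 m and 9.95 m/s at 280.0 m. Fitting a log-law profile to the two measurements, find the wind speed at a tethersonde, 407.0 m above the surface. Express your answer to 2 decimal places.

Log law: V ∝ ln(z/z₀). From the pair, with r = V₁/V₂ = 0.85427,
ln z₀ = (ln z₁ − r·ln z₂)/(1 − r) = (3.5205 − 0.85427×5.6348)/0.14573 = -8.8739 → z₀ = 0.0001400 m
V₃ = V₁ · ln(z₃/z₀)/ln(z₁/z₀) = 8.5 × 14.8827/12.3943 = 10.2065 m/s

10.21 m/s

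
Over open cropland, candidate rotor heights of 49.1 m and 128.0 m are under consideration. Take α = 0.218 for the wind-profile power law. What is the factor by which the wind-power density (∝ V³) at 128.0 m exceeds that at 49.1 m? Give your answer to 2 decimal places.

Speed ratio: V_B/V_A = (z_B/z_A)^α = (128.0/49.1)^0.218 = (2.6069)^0.218 = 1.23230
Power-density ratio: P_B/P_A = (V_B/V_A)³ = (1.23230)³ = 1.87132

1.87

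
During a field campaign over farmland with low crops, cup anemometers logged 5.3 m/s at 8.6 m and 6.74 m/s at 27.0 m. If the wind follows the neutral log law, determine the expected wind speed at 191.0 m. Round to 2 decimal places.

Log law: V ∝ ln(z/z₀). From the pair, with r = V₁/V₂ = 0.78635,
ln z₀ = (ln z₁ − r·ln z₂)/(1 − r) = (2.1518 − 0.78635×3.2958)/0.21365 = -2.0591 → z₀ = 0.1276 m
V₃ = V₁ · ln(z₃/z₀)/ln(z₁/z₀) = 5.3 × 7.3113/4.2108 = 9.2025 m/s

9.20 m/s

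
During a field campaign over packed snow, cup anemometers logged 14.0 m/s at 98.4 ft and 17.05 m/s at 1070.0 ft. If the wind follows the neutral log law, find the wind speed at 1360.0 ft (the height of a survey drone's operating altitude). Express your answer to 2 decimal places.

Log law: V ∝ ln(z/z₀). From the pair, with r = V₁/V₂ = 0.82111,
ln z₀ = (ln z₁ − r·ln z₂)/(1 − r) = (4.5890 − 0.82111×6.9754)/0.17889 = -6.3648 → z₀ = 0.001721 ft
V₃ = V₁ · ln(z₃/z₀)/ln(z₁/z₀) = 14.0 × 13.5800/10.9538 = 17.3565 m/s

17.36 m/s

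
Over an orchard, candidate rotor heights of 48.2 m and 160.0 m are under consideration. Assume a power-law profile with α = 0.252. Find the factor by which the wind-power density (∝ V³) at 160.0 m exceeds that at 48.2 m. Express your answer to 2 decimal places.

Speed ratio: V_B/V_A = (z_B/z_A)^α = (160.0/48.2)^0.252 = (3.3195)^0.252 = 1.35304
Power-density ratio: P_B/P_A = (V_B/V_A)³ = (1.35304)³ = 2.47703

2.48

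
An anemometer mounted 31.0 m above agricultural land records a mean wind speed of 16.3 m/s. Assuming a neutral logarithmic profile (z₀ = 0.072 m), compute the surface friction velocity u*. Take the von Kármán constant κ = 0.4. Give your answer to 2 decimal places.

u* ≈ 1.08 m/s

Log law: V(z) = (u*/κ) · ln(z/z₀) ⇒ u* = κ · V / ln(z/z₀)
u* = 0.4 × 16.3 / ln(31.0/0.072) = 0.4 × 16.3 / 6.0651
   = 6.5200 / 6.0651 = 1.0750 m/s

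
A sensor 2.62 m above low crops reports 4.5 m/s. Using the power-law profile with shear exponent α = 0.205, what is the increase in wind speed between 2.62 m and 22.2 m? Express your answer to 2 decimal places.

Power law: V₂ = V₁ · (z₂/z₁)^α = 4.5 × (8.4733)^0.205 = 6.9737 m/s
ΔV = 6.9737 − 4.5 = 2.4737 m/s

2.47 m/s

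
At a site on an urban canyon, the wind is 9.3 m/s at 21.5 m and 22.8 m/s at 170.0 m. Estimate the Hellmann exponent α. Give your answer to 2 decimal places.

Power law: V₂/V₁ = (z₂/z₁)^α ⇒ α = ln(V₂/V₁) / ln(z₂/z₁)
α = ln(22.8/9.3) / ln(170.0/21.5) = ln(2.4516) / ln(7.9070)
  = 0.89675 / 2.06775 = 0.43368

α ≈ 0.43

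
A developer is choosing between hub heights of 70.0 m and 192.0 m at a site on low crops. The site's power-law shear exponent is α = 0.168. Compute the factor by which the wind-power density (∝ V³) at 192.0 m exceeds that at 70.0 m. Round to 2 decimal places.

1.66

Speed ratio: V_B/V_A = (z_B/z_A)^α = (192.0/70.0)^0.168 = (2.7429)^0.168 = 1.18473
Power-density ratio: P_B/P_A = (V_B/V_A)³ = (1.18473)³ = 1.66286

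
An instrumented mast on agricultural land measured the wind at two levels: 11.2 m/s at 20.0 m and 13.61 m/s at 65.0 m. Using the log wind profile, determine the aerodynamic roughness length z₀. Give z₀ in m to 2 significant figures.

z₀ ≈ 0.084 m

Log law: V(z) ∝ ln(z/z₀). With r = V₁/V₂ = 11.2/13.61 = 0.82292,
r · ln(z₂/z₀) = ln(z₁/z₀) ⇒ ln z₀ = (ln z₁ − r·ln z₂)/(1 − r)
ln z₀ = (2.99573 − 0.82292×4.17439) / 0.17708 = -2.4818
z₀ = exp(-2.4818) = 0.08359 m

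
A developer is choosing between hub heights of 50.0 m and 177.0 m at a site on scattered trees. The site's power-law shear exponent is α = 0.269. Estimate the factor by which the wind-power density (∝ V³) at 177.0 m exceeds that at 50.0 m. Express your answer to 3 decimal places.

Speed ratio: V_B/V_A = (z_B/z_A)^α = (177.0/50.0)^0.269 = (3.5400)^0.269 = 1.40502
Power-density ratio: P_B/P_A = (V_B/V_A)³ = (1.40502)³ = 2.77361

2.774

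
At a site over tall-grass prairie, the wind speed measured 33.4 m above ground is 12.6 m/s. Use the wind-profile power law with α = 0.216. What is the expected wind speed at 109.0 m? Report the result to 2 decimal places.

Power-law profile: V₂ = V₁ · (z₂/z₁)^α
V₂ = 12.6 × (109.0/33.4)^0.216 = 12.6 × (3.2635)^0.216
    = 12.6 × 1.2911 = 16.2677 m/s

16.27 m/s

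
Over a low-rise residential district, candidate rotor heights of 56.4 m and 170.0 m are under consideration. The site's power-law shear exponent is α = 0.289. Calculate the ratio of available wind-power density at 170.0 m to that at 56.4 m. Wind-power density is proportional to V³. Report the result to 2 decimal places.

Speed ratio: V_B/V_A = (z_B/z_A)^α = (170.0/56.4)^0.289 = (3.0142)^0.289 = 1.37556
Power-density ratio: P_B/P_A = (V_B/V_A)³ = (1.37556)³ = 2.60280

2.60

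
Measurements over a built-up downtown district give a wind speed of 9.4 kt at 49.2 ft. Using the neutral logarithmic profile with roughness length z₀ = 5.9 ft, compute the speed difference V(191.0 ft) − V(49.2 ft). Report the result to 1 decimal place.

6.0 kt

Log law: V₂ = V₁ · ln(z₂/z₀)/ln(z₁/z₀) = 9.4 × 3.4773/2.1209 = 15.4115 kt
ΔV = 15.4115 − 9.4 = 6.0115 kt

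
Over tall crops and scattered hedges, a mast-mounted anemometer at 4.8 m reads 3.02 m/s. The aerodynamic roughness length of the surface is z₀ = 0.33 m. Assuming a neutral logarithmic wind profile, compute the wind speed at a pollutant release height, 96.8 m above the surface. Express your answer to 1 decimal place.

6.4 m/s

Log law: V(z) ∝ ln(z/z₀), so V₂/V₁ = ln(z₂/z₀) / ln(z₁/z₀).
ln(96.8/0.33) = 5.6813, ln(4.8/0.33) = 2.6773
V₂ = 3.02 × 5.6813/2.6773 = 3.02 × 2.1220 = 6.4086 m/s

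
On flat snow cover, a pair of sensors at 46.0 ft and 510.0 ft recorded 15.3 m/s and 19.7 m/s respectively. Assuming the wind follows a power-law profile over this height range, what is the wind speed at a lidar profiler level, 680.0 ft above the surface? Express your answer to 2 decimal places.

20.30 m/s

First find α: α = ln(V₂/V₁)/ln(z₂/z₁) = ln(19.7/15.3)/ln(510.0/46.0) = 0.25277/2.40577 = 0.1051
Extrapolate from 510.0 ft to 680.0 ft: V₃ = 19.7 × (680.0/510.0)^0.1051 = 19.7 × 1.0307 = 20.3045 m/s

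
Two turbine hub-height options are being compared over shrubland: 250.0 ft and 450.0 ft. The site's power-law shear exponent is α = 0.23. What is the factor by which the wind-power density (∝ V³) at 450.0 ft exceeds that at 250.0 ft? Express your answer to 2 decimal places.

1.50

Speed ratio: V_B/V_A = (z_B/z_A)^α = (450.0/250.0)^0.23 = (1.8000)^0.23 = 1.14476
Power-density ratio: P_B/P_A = (V_B/V_A)³ = (1.14476)³ = 1.50016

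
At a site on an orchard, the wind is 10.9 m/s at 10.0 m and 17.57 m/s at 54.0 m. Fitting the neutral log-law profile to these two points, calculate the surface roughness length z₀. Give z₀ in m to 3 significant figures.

z₀ ≈ 0.636 m

Log law: V(z) ∝ ln(z/z₀). With r = V₁/V₂ = 10.9/17.57 = 0.62038,
r · ln(z₂/z₀) = ln(z₁/z₀) ⇒ ln z₀ = (ln z₁ − r·ln z₂)/(1 − r)
ln z₀ = (2.30259 − 0.62038×3.98898) / 0.37962 = -0.4533
z₀ = exp(-0.4533) = 0.6355 m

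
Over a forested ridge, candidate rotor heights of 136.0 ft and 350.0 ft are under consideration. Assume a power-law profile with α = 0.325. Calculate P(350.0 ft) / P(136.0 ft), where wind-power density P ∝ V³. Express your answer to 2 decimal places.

2.51

Speed ratio: V_B/V_A = (z_B/z_A)^α = (350.0/136.0)^0.325 = (2.5735)^0.325 = 1.35963
Power-density ratio: P_B/P_A = (V_B/V_A)³ = (1.35963)³ = 2.51342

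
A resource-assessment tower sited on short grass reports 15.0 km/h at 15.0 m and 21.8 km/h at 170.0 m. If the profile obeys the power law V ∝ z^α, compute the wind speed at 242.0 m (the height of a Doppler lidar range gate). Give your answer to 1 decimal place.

23.0 km/h

First find α: α = ln(V₂/V₁)/ln(z₂/z₁) = ln(21.8/15.0)/ln(170.0/15.0) = 0.37386/2.42775 = 0.1540
Extrapolate from 170.0 m to 242.0 m: V₃ = 21.8 × (242.0/170.0)^0.1540 = 21.8 × 1.0559 = 23.0183 km/h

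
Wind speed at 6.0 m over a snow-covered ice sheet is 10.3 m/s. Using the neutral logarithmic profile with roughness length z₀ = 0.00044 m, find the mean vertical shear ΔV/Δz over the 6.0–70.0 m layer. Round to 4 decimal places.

Log law: V₂ = V₁ · ln(z₂/z₀)/ln(z₁/z₀) = 10.3 × 11.9772/9.5205 = 12.9579 m/s
ΔV/Δz = (12.9579 − 10.3)/(70.0 − 6.0) = 2.6579/64.0000 = 0.04153 m/s/m

0.0415 m/s/m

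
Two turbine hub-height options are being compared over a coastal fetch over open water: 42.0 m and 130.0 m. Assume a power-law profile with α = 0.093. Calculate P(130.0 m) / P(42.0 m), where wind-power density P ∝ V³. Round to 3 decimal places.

Speed ratio: V_B/V_A = (z_B/z_A)^α = (130.0/42.0)^0.093 = (3.0952)^0.093 = 1.11080
Power-density ratio: P_B/P_A = (V_B/V_A)³ = (1.11080)³ = 1.37058

1.371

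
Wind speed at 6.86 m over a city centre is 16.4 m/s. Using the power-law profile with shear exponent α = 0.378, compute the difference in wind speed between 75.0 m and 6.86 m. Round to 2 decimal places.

Power law: V₂ = V₁ · (z₂/z₁)^α = 16.4 × (10.9329)^0.378 = 40.5029 m/s
ΔV = 40.5029 − 16.4 = 24.1029 m/s

24.10 m/s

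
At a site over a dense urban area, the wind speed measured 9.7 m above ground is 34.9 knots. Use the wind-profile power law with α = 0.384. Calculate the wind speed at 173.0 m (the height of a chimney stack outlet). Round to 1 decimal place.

Power-law profile: V₂ = V₁ · (z₂/z₁)^α
V₂ = 34.9 × (173.0/9.7)^0.384 = 34.9 × (17.8351)^0.384
    = 34.9 × 3.0234 = 105.5151 knots

105.5 knots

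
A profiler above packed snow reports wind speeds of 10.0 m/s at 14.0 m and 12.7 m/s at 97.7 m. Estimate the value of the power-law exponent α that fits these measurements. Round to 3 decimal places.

Power law: V₂/V₁ = (z₂/z₁)^α ⇒ α = ln(V₂/V₁) / ln(z₂/z₁)
α = ln(12.7/10.0) / ln(97.7/14.0) = ln(1.2700) / ln(6.9786)
  = 0.23902 / 1.94284 = 0.12302

α ≈ 0.123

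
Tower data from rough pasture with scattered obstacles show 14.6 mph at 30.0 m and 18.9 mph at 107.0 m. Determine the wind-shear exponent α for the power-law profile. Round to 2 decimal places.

Power law: V₂/V₁ = (z₂/z₁)^α ⇒ α = ln(V₂/V₁) / ln(z₂/z₁)
α = ln(18.9/14.6) / ln(107.0/30.0) = ln(1.2945) / ln(3.5667)
  = 0.25814 / 1.27163 = 0.20300

α ≈ 0.20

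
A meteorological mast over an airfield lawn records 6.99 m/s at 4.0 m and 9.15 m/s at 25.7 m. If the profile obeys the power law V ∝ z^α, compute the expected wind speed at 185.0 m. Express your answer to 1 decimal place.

First find α: α = ln(V₂/V₁)/ln(z₂/z₁) = ln(9.15/6.99)/ln(25.7/4.0) = 0.26927/1.86020 = 0.1448
Extrapolate from 25.7 m to 185.0 m: V₃ = 9.15 × (185.0/25.7)^0.1448 = 9.15 × 1.3307 = 12.1762 m/s

12.2 m/s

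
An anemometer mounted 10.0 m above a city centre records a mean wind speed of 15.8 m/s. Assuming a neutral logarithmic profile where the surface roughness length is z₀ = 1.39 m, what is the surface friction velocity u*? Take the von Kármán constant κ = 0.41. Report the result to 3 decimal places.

u* ≈ 3.283 m/s

Log law: V(z) = (u*/κ) · ln(z/z₀) ⇒ u* = κ · V / ln(z/z₀)
u* = 0.41 × 15.8 / ln(10.0/1.39) = 0.41 × 15.8 / 1.9733
   = 6.4780 / 1.9733 = 3.2829 m/s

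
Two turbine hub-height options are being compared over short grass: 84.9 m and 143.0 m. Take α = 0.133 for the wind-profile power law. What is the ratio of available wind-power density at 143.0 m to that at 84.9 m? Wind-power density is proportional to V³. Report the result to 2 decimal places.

1.23

Speed ratio: V_B/V_A = (z_B/z_A)^α = (143.0/84.9)^0.133 = (1.6843)^0.133 = 1.07180
Power-density ratio: P_B/P_A = (V_B/V_A)³ = (1.07180)³ = 1.23125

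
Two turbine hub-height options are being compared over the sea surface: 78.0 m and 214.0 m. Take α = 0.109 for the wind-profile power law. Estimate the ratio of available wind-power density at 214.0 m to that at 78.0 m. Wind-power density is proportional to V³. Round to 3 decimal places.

1.391

Speed ratio: V_B/V_A = (z_B/z_A)^α = (214.0/78.0)^0.109 = (2.7436)^0.109 = 1.11629
Power-density ratio: P_B/P_A = (V_B/V_A)³ = (1.11629)³ = 1.39101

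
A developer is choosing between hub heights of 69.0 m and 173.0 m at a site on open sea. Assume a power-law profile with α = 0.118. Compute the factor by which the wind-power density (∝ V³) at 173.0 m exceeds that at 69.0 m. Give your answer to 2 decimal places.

1.38

Speed ratio: V_B/V_A = (z_B/z_A)^α = (173.0/69.0)^0.118 = (2.5072)^0.118 = 1.11456
Power-density ratio: P_B/P_A = (V_B/V_A)³ = (1.11456)³ = 1.38457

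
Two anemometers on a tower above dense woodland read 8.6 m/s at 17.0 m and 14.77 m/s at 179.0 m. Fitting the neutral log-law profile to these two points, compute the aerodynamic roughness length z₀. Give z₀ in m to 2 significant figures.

Log law: V(z) ∝ ln(z/z₀). With r = V₁/V₂ = 8.6/14.77 = 0.58226,
r · ln(z₂/z₀) = ln(z₁/z₀) ⇒ ln z₀ = (ln z₁ − r·ln z₂)/(1 − r)
ln z₀ = (2.83321 − 0.58226×5.18739) / 0.41774 = -0.4481
z₀ = exp(-0.4481) = 0.6388 m

z₀ ≈ 0.64 m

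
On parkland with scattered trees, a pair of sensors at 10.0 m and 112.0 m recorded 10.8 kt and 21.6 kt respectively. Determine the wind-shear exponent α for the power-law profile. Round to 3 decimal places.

Power law: V₂/V₁ = (z₂/z₁)^α ⇒ α = ln(V₂/V₁) / ln(z₂/z₁)
α = ln(21.6/10.8) / ln(112.0/10.0) = ln(2.0000) / ln(11.2000)
  = 0.69315 / 2.41591 = 0.28691

α ≈ 0.287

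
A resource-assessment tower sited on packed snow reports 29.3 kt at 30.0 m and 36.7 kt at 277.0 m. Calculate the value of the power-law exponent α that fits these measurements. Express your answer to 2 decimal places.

Power law: V₂/V₁ = (z₂/z₁)^α ⇒ α = ln(V₂/V₁) / ln(z₂/z₁)
α = ln(36.7/29.3) / ln(277.0/30.0) = ln(1.2526) / ln(9.2333)
  = 0.22519 / 2.22282 = 0.10131

α ≈ 0.10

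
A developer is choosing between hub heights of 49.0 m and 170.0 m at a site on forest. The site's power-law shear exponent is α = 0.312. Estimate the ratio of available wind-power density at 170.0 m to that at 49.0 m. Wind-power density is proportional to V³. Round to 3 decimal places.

Speed ratio: V_B/V_A = (z_B/z_A)^α = (170.0/49.0)^0.312 = (3.4694)^0.312 = 1.47421
Power-density ratio: P_B/P_A = (V_B/V_A)³ = (1.47421)³ = 3.20388

3.204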